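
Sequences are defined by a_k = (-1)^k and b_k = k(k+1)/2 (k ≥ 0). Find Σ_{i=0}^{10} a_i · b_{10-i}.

The convolution is the x^10 coefficient of A(x)B(x).
Σ = 1·55 − 1·45 + 1·36 − 1·28 + 1·21 − 1·15 + 1·10 − 1·6 + 1·3 − 1·1 + 1·0 = 30.

30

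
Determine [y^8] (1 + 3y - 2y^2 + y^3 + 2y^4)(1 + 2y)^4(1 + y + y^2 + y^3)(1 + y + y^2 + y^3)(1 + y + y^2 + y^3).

(1 + 3y - 2y^2 + y^3 + 2y^4) has coefficients 1,3,-2,1,2 for degrees 0…4.
(1 + 2y)^4 has coefficients 1,8,24,32,16,0,0,0,0 for degrees 0…8.
Multiplying by (1 + y + y^2 + y^3) gives running coefficients 1,9,33,65,80,72,48,16,0 for degrees 0…8.
Multiplying by (1 + y + y^2 + y^3) gives running coefficients 1,10,43,108,187,250,265,216,136 for degrees 0…8.
Finally multiplying by (1 + y + y^2 + y^3), the product of all factors after the first has coefficients 1,11,54,162,348,588,810,918,867 for degrees 0…8.
[y^8] = 1·867 + 3·918 − 2·810 + 1·588 + 2·348 = 3285.

3285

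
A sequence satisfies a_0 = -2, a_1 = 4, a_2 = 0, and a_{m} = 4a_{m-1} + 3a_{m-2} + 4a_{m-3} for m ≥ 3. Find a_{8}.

15520

The ordinary generating function has denominator 1 - 4z - 3z^2 - 4z^3.
Iterating the recurrence: a_0,…,a_{8} = -2, 4, 0, 4, 32, 140, 672, 3236, 15520.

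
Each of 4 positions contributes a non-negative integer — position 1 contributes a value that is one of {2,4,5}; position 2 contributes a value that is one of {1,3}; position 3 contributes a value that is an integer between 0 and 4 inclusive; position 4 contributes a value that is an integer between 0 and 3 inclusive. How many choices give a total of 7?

The generating function for the choices is (q^2 + q^4 + q^5)·(q + q^3)·(1 + q + q^2 + q^3 + q^4)·(1 + q + q^2 + q^3); the count is [q^7].
(q^2 + q^4 + q^5) has coefficients 0,0,1,0,1,1 for degrees 0…5.
(q + q^3) has coefficients 0,1,0,1,0,0,0,0 for degrees 0…7.
Multiplying by (1 + q + q^2 + q^3 + q^4) gives running coefficients 0,1,1,2,2,2,1,1 for degrees 0…7.
Finally multiplying by (1 + q + q^2 + q^3), the product of all factors after the first has coefficients 0,1,2,4,6,7,7,6 for degrees 0…7.
[q^7] = 1·7 + 1·4 + 1·2 = 13.

13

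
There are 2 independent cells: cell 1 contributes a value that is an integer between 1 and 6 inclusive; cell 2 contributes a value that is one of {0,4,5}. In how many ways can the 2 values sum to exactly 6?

3

The generating function for the choices is (t + t^2 + t^3 + t^4 + t^5 + t^6)·(1 + t^4 + t^5); the count is [t^6].
(t + t^2 + t^3 + t^4 + t^5 + t^6) has coefficients 0,1,1,1,1,1,1 for degrees 0…6.
(1 + t^4 + t^5) has coefficients 1,0,0,0,1,1,0 for degrees 0…6.
[t^6] = 1·1 + 1·1 + 1·0 + 1·0 + 1·0 + 1·1 = 3.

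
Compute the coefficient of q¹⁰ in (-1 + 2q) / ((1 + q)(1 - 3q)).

-14763

Partial fractions give a closed form: a_n = (-3/4)·(-1)^n + (-1/4)·3^n.
At n = 10: a_10 = -14763.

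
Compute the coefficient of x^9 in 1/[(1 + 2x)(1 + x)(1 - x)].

-682

Partial fractions give a closed form: a_n = (4/3)·(-2)^n + (-1/2)·(-1)^n + (1/6)·1^n.
At n = 9: a_9 = -682.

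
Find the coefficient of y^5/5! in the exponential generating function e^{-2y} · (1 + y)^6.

-32

The EGF product rule gives c_5 = Σ_{k_1+k_2=5} C(5; k_1,k_2) · ∏ g_i(k_i), where e^{-2y} gives (-2)^k; (1+y)^6 gives the falling factorial (6)_k.
g_1(k) for k = 0…5: 1, -2, 4, -8, 16, -32.
g_2(k) for k = 0…5: 1, 6, 30, 120, 360, 720.
c_5 = Σ_k C(5,k)·g_1(k)·g_2(5−k) = 1·1·720 + 5·(-2)·360 + 10·4·120 + 10·(-8)·30 + 5·16·6 + 1·(-32)·1 = 720 − 3600 + 4800 − 2400 + 480 − 32 = -32.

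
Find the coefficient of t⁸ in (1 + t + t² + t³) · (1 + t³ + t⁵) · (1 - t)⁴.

(1 + t + t² + t³) has coefficients 1,1,1,1 for degrees 0…3.
(1 + t³ + t⁵) has coefficients 1,0,0,1,0,1,0,0,0 for degrees 0…8.
Finally multiplying by (1 - t)⁴, the product of all factors after the first has coefficients 1,-4,6,-3,-3,7,-8,7,-4 for degrees 0…8.
[t⁸] = 1·(-4) + 1·7 + 1·(-8) + 1·7 = 2.

2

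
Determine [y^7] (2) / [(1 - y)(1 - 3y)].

The denominator gives the recurrence a_n = 4a_(n−1) − 3a_(n−2) for n ≥ 3; the numerator fixes a_0 = 2, a_1 = 8, a_2 = 26.
Iterating: 2, 8, 26, 80, 242, 728, 2186, 6560, so a_7 = 6560.

6560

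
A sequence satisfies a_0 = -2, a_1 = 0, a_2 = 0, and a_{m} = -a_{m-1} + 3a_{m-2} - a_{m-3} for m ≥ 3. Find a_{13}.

The ordinary generating function has denominator 1 + y - 3y^2 + y^3.
Iterating the recurrence: a_0,…,a_{13} = -2, 0, 0, 2, -2, 8, -16, 42, -98, 240, -576, 1394, -3362, 8120.

8120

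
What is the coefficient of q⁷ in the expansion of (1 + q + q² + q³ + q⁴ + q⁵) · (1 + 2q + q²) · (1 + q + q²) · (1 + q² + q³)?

(1 + q + q² + q³ + q⁴ + q⁵) has coefficients 1,1,1,1,1,1 for degrees 0…5.
(1 + 2q + q²) has coefficients 1,2,1,0,0,0,0,0 for degrees 0…7.
Multiplying by (1 + q + q²) gives running coefficients 1,3,4,3,1,0,0,0 for degrees 0…7.
Finally multiplying by (1 + q² + q³), the product of all factors after the first has coefficients 1,3,5,7,8,7,4,1 for degrees 0…7.
[q⁷] = 1·1 + 1·4 + 1·7 + 1·8 + 1·7 + 1·5 = 32.

32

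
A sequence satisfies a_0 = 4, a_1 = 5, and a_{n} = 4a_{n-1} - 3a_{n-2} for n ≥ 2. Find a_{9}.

9845

The ordinary generating function has denominator 1 - 4q + 3q^2.
Iterating the recurrence: a_0,…,a_{9} = 4, 5, 8, 17, 44, 125, 368, 1097, 3284, 9845.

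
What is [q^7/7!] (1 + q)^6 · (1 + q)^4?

604800

The EGF product rule gives c_7 = Σ_{k_1+k_2=7} C(7; k_1,k_2) · ∏ g_i(k_i), where (1+q)^6 gives the falling factorial (6)_k; (1+q)^4 gives the falling factorial (4)_k.
g_1(k) for k = 0…7: 1, 6, 30, 120, 360, 720, 720, 0.
g_2(k) for k = 0…7: 1, 4, 12, 24, 24, 0, 0, 0.
c_7 = Σ_k C(7,k)·g_1(k)·g_2(7−k) = 35·120·24 + 35·360·24 + 21·720·12 + 7·720·4 = 100800 + 302400 + 181440 + 20160 = 604800.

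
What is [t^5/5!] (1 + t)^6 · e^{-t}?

-151

The EGF product rule gives c_5 = Σ_{k_1+k_2=5} C(5; k_1,k_2) · ∏ g_i(k_i), where (1+t)^6 gives the falling factorial (6)_k; e^{-t} gives (-1)^k.
g_1(k) for k = 0…5: 1, 6, 30, 120, 360, 720.
g_2(k) for k = 0…5: 1, -1, 1, -1, 1, -1.
c_5 = Σ_k C(5,k)·g_1(k)·g_2(5−k) = 1·1·(-1) + 5·6·1 + 10·30·(-1) + 10·120·1 + 5·360·(-1) + 1·720·1 = −1 + 30 − 300 + 1200 − 1800 + 720 = -151.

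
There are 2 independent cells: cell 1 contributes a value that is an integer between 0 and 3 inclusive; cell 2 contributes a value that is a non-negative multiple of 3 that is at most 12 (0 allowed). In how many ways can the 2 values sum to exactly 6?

2

The generating function for the choices is (1 + q + q^2 + q^3)·(1 + q^3 + q^6 + q^9 + q^12); the count is [q^6].
(1 + q + q^2 + q^3) has coefficients 1,1,1,1 for degrees 0…3.
(1 + q^3 + q^6 + q^9 + q^12) has coefficients 1,0,0,1,0,0,1 for degrees 0…6.
[q^6] = 1·1 + 1·0 + 1·0 + 1·1 = 2.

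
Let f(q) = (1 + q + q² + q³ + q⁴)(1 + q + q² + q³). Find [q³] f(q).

4

(1 + q + q² + q³ + q⁴) has coefficients 1,1,1,1 for degrees 0…3.
(1 + q + q² + q³) has coefficients 1,1,1,1 for degrees 0…3.
[q³] = 1·1 + 1·1 + 1·1 + 1·1 = 4.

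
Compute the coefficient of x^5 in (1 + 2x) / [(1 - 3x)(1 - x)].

606

The denominator gives the recurrence a_n = 4a_(n−1) − 3a_(n−2) for n ≥ 3; the numerator fixes a_0 = 1, a_1 = 6, a_2 = 21.
Iterating: 1, 6, 21, 66, 201, 606, so a_5 = 606.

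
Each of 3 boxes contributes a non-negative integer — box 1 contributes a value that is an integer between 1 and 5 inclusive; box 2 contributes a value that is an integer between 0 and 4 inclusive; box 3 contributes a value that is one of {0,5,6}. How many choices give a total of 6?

The generating function for the choices is (x + x² + x³ + x⁴ + x⁵)·(1 + x + x² + x³ + x⁴)·(1 + x⁵ + x⁶); the count is [x⁶].
(x + x² + x³ + x⁴ + x⁵) has coefficients 0,1,1,1,1,1 for degrees 0…5.
(1 + x + x² + x³ + x⁴) has coefficients 1,1,1,1,1,0,0 for degrees 0…6.
Finally multiplying by (1 + x⁵ + x⁶), the product of all factors after the first has coefficients 1,1,1,1,1,1,2 for degrees 0…6.
[x⁶] = 1·1 + 1·1 + 1·1 + 1·1 + 1·1 = 5.

5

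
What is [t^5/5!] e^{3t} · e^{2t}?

The EGF product rule gives c_5 = Σ_{k_1+k_2=5} C(5; k_1,k_2) · ∏ g_i(k_i), where e^{3t} gives (3)^k; e^{2t} gives (2)^k.
g_1(k) for k = 0…5: 1, 3, 9, 27, 81, 243.
g_2(k) for k = 0…5: 1, 2, 4, 8, 16, 32.
c_5 = Σ_k C(5,k)·g_1(k)·g_2(5−k) = 1·1·32 + 5·3·16 + 10·9·8 + 10·27·4 + 5·81·2 + 1·243·1 = 32 + 240 + 720 + 1080 + 810 + 243 = 3125.

3125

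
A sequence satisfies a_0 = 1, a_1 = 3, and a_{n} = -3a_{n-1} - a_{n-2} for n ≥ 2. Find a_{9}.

The ordinary generating function has denominator 1 + 3y + y^2.
Iterating the recurrence: a_0,…,a_{9} = 1, 3, -10, 27, -71, 186, -487, 1275, -3338, 8739.

8739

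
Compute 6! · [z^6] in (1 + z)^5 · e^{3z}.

83079

The EGF product rule gives c_6 = Σ_{k_1+k_2=6} C(6; k_1,k_2) · ∏ g_i(k_i), where (1+z)^5 gives the falling factorial (5)_k; e^{3z} gives (3)^k.
g_1(k) for k = 0…6: 1, 5, 20, 60, 120, 120, 0.
g_2(k) for k = 0…6: 1, 3, 9, 27, 81, 243, 729.
c_6 = Σ_k C(6,k)·g_1(k)·g_2(6−k) = 1·1·729 + 6·5·243 + 15·20·81 + 20·60·27 + 15·120·9 + 6·120·3 = 729 + 7290 + 24300 + 32400 + 16200 + 2160 = 83079.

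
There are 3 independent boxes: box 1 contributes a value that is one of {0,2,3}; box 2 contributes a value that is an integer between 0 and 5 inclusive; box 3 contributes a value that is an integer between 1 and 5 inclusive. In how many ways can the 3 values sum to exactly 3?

The generating function for the choices is (1 + q^2 + q^3)·(1 + q + q^2 + q^3 + q^4 + q^5)·(q + q^2 + q^3 + q^4 + q^5); the count is [q^3].
(1 + q^2 + q^3) has coefficients 1,0,1,1 for degrees 0…3.
(1 + q + q^2 + q^3 + q^4 + q^5) has coefficients 1,1,1,1 for degrees 0…3.
Finally multiplying by (q + q^2 + q^3 + q^4 + q^5), the product of all factors after the first has coefficients 0,1,2,3 for degrees 0…3.
[q^3] = 1·3 + 1·1 + 1·0 = 4.

4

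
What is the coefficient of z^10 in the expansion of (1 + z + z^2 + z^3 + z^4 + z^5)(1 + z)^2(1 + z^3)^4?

40

(1 + z + z^2 + z^3 + z^4 + z^5) has coefficients 1,1,1,1,1,1 for degrees 0…5.
(1 + z)^2 has coefficients 1,2,1,0,0,0,0,0,0,0,0 for degrees 0…10.
Finally multiplying by (1 + z^3)^4, the product of all factors after the first has coefficients 1,2,1,4,8,4,6,12,6,4,8 for degrees 0…10.
[z^10] = 1·8 + 1·4 + 1·6 + 1·12 + 1·6 + 1·4 = 40.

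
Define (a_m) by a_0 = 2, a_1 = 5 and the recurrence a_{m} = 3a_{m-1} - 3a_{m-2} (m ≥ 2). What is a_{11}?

The ordinary generating function has denominator 1 - 3x + 3x^2.
Iterating the recurrence: a_0,…,a_{11} = 2, 5, 9, 12, 9, -9, -54, -135, -243, -324, -243, 243.

243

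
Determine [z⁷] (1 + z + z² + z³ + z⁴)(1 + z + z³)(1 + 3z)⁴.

(1 + z + z² + z³ + z⁴) has coefficients 1,1,1,1,1 for degrees 0…4.
(1 + z + z³) has coefficients 1,1,0,1,0,0,0,0 for degrees 0…7.
Finally multiplying by (1 + 3z)⁴, the product of all factors after the first has coefficients 1,13,66,163,201,135,108,81 for degrees 0…7.
[z⁷] = 1·81 + 1·108 + 1·135 + 1·201 + 1·163 = 688.

688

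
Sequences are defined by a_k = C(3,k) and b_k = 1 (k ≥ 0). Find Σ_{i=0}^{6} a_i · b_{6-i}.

8

This is [x^6] in the product of the two ordinary generating functions.
Σ = 1·1 + 3·1 + 3·1 + 1·1 + 0·1 + 0·1 + 0·1 = 8.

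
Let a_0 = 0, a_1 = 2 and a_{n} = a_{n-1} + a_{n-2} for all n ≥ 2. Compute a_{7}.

The ordinary generating function has denominator 1 - z - z^2.
Iterating the recurrence: a_0,…,a_{7} = 0, 2, 2, 4, 6, 10, 16, 26.

26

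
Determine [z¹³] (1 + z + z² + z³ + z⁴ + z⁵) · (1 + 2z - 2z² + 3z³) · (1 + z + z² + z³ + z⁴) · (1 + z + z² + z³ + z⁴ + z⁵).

(1 + z + z² + z³ + z⁴ + z⁵) has coefficients 1,1,1,1,1,1 for degrees 0…5.
(1 + 2z - 2z² + 3z³) has coefficients 1,2,-2,3,0,0,0,0,0,0,0,0,0,0 for degrees 0…13.
Multiplying by (1 + z + z² + z³ + z⁴) gives running coefficients 1,3,1,4,4,3,1,3,0,0,0,0,0,0 for degrees 0…13.
Finally multiplying by (1 + z + z² + z³ + z⁴ + z⁵), the product of all factors after the first has coefficients 1,4,5,9,13,16,16,16,15,11,7,4,3,0 for degrees 0…13.
[z¹³] = 1·0 + 1·3 + 1·4 + 1·7 + 1·11 + 1·15 = 40.

40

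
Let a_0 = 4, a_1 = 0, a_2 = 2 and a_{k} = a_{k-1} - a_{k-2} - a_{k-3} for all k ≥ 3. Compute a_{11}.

-34

The ordinary generating function has denominator 1 - y + y^2 + y^3.
Iterating the recurrence: a_0,…,a_{11} = 4, 0, 2, -2, -4, -4, 2, 10, 12, 0, -22, -34.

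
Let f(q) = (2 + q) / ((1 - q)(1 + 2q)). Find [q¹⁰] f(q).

1025

The denominator gives the recurrence a_n = −a_(n−1) + 2a_(n−2) for n ≥ 3; the numerator fixes a_0 = 2, a_1 = -1, a_2 = 5.
Iterating: 2, -1, 5, -7, 17, -31, 65, -127, 257, -511, 1025, so a_10 = 1025.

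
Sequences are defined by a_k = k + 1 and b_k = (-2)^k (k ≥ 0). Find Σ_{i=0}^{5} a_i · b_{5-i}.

This is [x^5] in the product of the two ordinary generating functions.
Σ = 1·(-32) + 2·16 + 3·(-8) + 4·4 + 5·(-2) + 6·1 = -12.

-12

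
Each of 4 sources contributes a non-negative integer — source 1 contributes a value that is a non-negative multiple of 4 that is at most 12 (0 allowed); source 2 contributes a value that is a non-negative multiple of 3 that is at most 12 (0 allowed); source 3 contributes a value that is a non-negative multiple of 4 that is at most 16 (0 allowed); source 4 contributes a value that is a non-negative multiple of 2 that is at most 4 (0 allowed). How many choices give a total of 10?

6

The generating function for the choices is (1 + z⁴ + z⁸ + z¹²)·(1 + z³ + z⁶ + z⁹ + z¹²)·(1 + z⁴ + z⁸ + z¹² + z¹⁶)·(1 + z² + z⁴); the count is [z¹⁰].
(1 + z⁴ + z⁸ + z¹²) has coefficients 1,0,0,0,1,0,0,0,1,0,0 for degrees 0…10.
(1 + z³ + z⁶ + z⁹ + z¹²) has coefficients 1,0,0,1,0,0,1,0,0,1,0 for degrees 0…10.
Multiplying by (1 + z⁴ + z⁸ + z¹² + z¹⁶) gives running coefficients 1,0,0,1,1,0,1,1,1,1,1 for degrees 0…10.
Finally multiplying by (1 + z² + z⁴), the product of all factors after the first has coefficients 1,0,1,1,2,1,2,2,3,2,3 for degrees 0…10.
[z¹⁰] = 1·3 + 1·2 + 1·1 = 6.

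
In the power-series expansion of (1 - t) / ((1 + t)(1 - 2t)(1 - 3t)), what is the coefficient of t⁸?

9671

The denominator gives the recurrence a_n = 4a_(n−1) − a_(n−2) − 6a_(n−3) for n ≥ 3; the numerator fixes a_0 = 1, a_1 = 3, a_2 = 11.
Iterating: 1, 3, 11, 35, 111, 343, 1051, 3195, 9671, so a_8 = 9671.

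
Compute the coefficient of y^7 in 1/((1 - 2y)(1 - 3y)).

Partial fractions give a closed form: a_n = (-2)·2^n + (3)·3^n.
At n = 7: a_7 = 6305.

6305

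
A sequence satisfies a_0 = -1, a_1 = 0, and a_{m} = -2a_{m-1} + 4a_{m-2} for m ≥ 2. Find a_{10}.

The ordinary generating function has denominator 1 + 2y - 4y^2.
Iterating the recurrence: a_0,…,a_{10} = -1, 0, -4, 8, -32, 96, -320, 1024, -3328, 10752, -34816.

-34816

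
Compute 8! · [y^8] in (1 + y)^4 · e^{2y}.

95744

The EGF product rule gives c_8 = Σ_{k_1+k_2=8} C(8; k_1,k_2) · ∏ g_i(k_i), where (1+y)^4 gives the falling factorial (4)_k; e^{2y} gives (2)^k.
g_1(k) for k = 0…8: 1, 4, 12, 24, 24, 0, 0, 0, 0.
g_2(k) for k = 0…8: 1, 2, 4, 8, 16, 32, 64, 128, 256.
c_8 = Σ_k C(8,k)·g_1(k)·g_2(8−k) = 1·1·256 + 8·4·128 + 28·12·64 + 56·24·32 + 70·24·16 = 256 + 4096 + 21504 + 43008 + 26880 = 95744.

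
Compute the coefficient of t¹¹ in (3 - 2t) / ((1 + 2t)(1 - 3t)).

The denominator gives the recurrence a_n = a_(n−1) + 6a_(n−2) for n ≥ 2; the numerator fixes a_0 = 3, a_1 = 1.
Iterating: 3, 1, 19, 25, 139, 289, 1123, 2857, 9595, 26737, 84307, 244729, so a_11 = 244729.

244729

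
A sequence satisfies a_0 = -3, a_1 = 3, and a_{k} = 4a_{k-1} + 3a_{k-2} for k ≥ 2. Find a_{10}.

940611

The ordinary generating function has denominator 1 - 4z - 3z^2.
Iterating the recurrence: a_0,…,a_{10} = -3, 3, 3, 21, 93, 435, 2019, 9381, 43581, 202467, 940611.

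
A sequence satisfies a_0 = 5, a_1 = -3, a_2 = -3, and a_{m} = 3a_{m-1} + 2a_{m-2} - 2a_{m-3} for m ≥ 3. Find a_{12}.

The ordinary generating function has denominator 1 - 3t - 2t^2 + 2t^3.
Iterating the recurrence: a_0,…,a_{12} = 5, -3, -3, -25, -75, -269, -907, -3109, -10603, -36213, -123627, -422101, -1441131.

-1441131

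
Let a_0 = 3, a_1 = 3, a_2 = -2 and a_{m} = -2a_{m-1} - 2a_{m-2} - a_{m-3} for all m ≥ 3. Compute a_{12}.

3

The ordinary generating function has denominator 1 + 2x + 2x^2 + x^3.
Iterating the recurrence: a_0,…,a_{12} = 3, 3, -2, -5, 11, -10, 3, 3, -2, -5, 11, -10, 3.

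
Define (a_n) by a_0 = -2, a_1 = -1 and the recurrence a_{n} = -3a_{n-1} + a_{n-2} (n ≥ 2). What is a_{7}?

The ordinary generating function has denominator 1 + 3z - z^2.
Iterating the recurrence: a_0,…,a_{7} = -2, -1, 1, -4, 13, -43, 142, -469.

-469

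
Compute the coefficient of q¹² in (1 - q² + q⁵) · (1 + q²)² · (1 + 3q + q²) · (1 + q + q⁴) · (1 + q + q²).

17

(1 - q² + q⁵) has coefficients 1,0,-1,0,0,1 for degrees 0…5.
(1 + q²)² has coefficients 1,0,2,0,1,0,0,0,0,0,0,0,0 for degrees 0…12.
Multiplying by (1 + 3q + q²) gives running coefficients 1,3,3,6,3,3,1,0,0,0,0,0,0 for degrees 0…12.
Multiplying by (1 + q + q⁴) gives running coefficients 1,4,6,9,10,9,7,7,3,3,1,0,0 for degrees 0…12.
Finally multiplying by (1 + q + q²), the product of all factors after the first has coefficients 1,5,11,19,25,28,26,23,17,13,7,4,1 for degrees 0…12.
[q¹²] = 1·1 − 1·7 + 1·23 = 17.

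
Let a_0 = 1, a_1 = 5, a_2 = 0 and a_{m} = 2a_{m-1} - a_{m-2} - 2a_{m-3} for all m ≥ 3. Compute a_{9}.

The ordinary generating function has denominator 1 - 2z + z^2 + 2z^3.
Iterating the recurrence: a_0,…,a_{9} = 1, 5, 0, -7, -24, -41, -44, 1, 128, 343.

343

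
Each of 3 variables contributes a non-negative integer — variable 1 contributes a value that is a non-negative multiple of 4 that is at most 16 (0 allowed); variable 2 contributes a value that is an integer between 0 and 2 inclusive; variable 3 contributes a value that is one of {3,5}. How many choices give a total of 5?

2

The generating function for the choices is (1 + y^4 + y^8 + y^12 + y^16)·(1 + y + y^2)·(y^3 + y^5); the count is [y^5].
(1 + y^4 + y^8 + y^12 + y^16) has coefficients 1,0,0,0,1,0 for degrees 0…5.
(1 + y + y^2) has coefficients 1,1,1,0,0,0 for degrees 0…5.
Finally multiplying by (y^3 + y^5), the product of all factors after the first has coefficients 0,0,0,1,1,2 for degrees 0…5.
[y^5] = 1·2 + 1·0 = 2.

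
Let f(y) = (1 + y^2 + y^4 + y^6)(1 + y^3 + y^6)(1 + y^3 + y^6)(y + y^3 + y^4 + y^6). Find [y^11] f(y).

(1 + y^2 + y^4 + y^6) has coefficients 1,0,1,0,1,0,1 for degrees 0…6.
(1 + y^3 + y^6) has coefficients 1,0,0,1,0,0,1,0,0,0,0,0 for degrees 0…11.
Multiplying by (1 + y^3 + y^6) gives running coefficients 1,0,0,2,0,0,3,0,0,2,0,0 for degrees 0…11.
Finally multiplying by (y + y^3 + y^4 + y^6), the product of all factors after the first has coefficients 0,1,0,1,3,0,3,5,0,5,5,0 for degrees 0…11.
[y^11] = 1·0 + 1·5 + 1·5 + 1·0 = 10.

10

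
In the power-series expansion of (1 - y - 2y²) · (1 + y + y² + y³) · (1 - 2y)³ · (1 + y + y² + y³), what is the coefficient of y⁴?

(1 - y - 2y²) has coefficients 1,-1,-2 for degrees 0…2.
(1 + y + y² + y³) has coefficients 1,1,1,1,0 for degrees 0…4.
Multiplying by (1 - 2y)³ gives running coefficients 1,-5,7,-1,-2 for degrees 0…4.
Finally multiplying by (1 + y + y² + y³), the product of all factors after the first has coefficients 1,-4,3,2,-1 for degrees 0…4.
[y⁴] = 1·(-1) − 1·2 − 2·3 = -9.

-9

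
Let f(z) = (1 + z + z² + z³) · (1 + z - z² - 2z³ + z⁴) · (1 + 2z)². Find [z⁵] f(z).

(1 + z + z² + z³) has coefficients 1,1,1,1 for degrees 0…3.
(1 + z - z² - 2z³ + z⁴) has coefficients 1,1,-1,-2,1,0 for degrees 0…5.
Finally multiplying by (1 + 2z)², the product of all factors after the first has coefficients 1,5,7,-2,-11,-4 for degrees 0…5.
[z⁵] = 1·(-4) + 1·(-11) + 1·(-2) + 1·7 = -10.

-10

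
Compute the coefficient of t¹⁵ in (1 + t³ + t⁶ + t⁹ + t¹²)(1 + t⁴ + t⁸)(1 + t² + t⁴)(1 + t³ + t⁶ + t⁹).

(1 + t³ + t⁶ + t⁹ + t¹²) has coefficients 1,0,0,1,0,0,1,0,0,1,0,0,1 for degrees 0…12.
(1 + t⁴ + t⁸) has coefficients 1,0,0,0,1,0,0,0,1,0,0,0,0,0,0,0 for degrees 0…15.
Multiplying by (1 + t² + t⁴) gives running coefficients 1,0,1,0,2,0,1,0,2,0,1,0,1,0,0,0 for degrees 0…15.
Finally multiplying by (1 + t³ + t⁶ + t⁹), the product of all factors after the first has coefficients 1,0,1,1,2,1,2,2,3,2,3,3,2,3,2,2 for degrees 0…15.
[t¹⁵] = 1·2 + 1·2 + 1·2 + 1·2 + 1·1 = 9.

9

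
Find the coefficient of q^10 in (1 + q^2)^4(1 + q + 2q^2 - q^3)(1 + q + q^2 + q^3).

(1 + q^2)^4 has coefficients 1,0,4,0,6,0,4,0,1 for degrees 0…8.
(1 + q + 2q^2 - q^3) has coefficients 1,1,2,-1,0,0,0,0,0,0,0 for degrees 0…10.
Finally multiplying by (1 + q + q^2 + q^3), the product of all factors after the first has coefficients 1,2,4,3,2,1,-1,0,0,0,0 for degrees 0…10.
[q^10] = 1·0 + 4·0 + 6·(-1) + 4·2 + 1·4 = 6.

6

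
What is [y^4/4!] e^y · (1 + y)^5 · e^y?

The EGF product rule gives c_4 = Σ_{k_1+k_2+k_3=4} C(4; k_1,k_2,k_3) · ∏ g_i(k_i), where e^y gives (1)^k; (1+y)^5 gives the falling factorial (5)_k; e^y gives (1)^k.
g_1(k) for k = 0…4: 1, 1, 1, 1, 1.
g_2(k) for k = 0…4: 1, 5, 20, 60, 120.
g_3(k) for k = 0…4: 1, 1, 1, 1, 1.
First combine the last two factors: h(k) = Σ_j C(k,j)·g_2(j)·g_3(k−j) for k = 0…4: 1, 6, 31, 136, 501.
c_4 = Σ_k C(4,k)·g_1(k)·h(4−k) = 1·1·501 + 4·1·136 + 6·1·31 + 4·1·6 + 1·1·1 = 501 + 544 + 186 + 24 + 1 = 1256.

1256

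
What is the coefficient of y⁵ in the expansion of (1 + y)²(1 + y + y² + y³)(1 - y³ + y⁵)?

(1 + y)² has coefficients 1,2,1 for degrees 0…2.
(1 + y + y² + y³) has coefficients 1,1,1,1,0,0 for degrees 0…5.
Finally multiplying by (1 - y³ + y⁵), the product of all factors after the first has coefficients 1,1,1,0,-1,0 for degrees 0…5.
[y⁵] = 1·0 + 2·(-1) + 1·0 = -2.

-2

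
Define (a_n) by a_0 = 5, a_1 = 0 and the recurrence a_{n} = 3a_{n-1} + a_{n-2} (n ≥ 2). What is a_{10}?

64850

The ordinary generating function has denominator 1 - 3q - q^2.
Iterating the recurrence: a_0,…,a_{10} = 5, 0, 5, 15, 50, 165, 545, 1800, 5945, 19635, 64850.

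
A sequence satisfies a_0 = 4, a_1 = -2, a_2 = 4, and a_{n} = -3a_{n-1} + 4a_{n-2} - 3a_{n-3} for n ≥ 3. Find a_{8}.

The ordinary generating function has denominator 1 + 3q - 4q^2 + 3q^3.
Iterating the recurrence: a_0,…,a_{8} = 4, -2, 4, -32, 118, -494, 2050, -8480, 35122.

35122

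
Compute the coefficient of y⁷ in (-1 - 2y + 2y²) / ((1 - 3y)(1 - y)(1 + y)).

-3554

Partial fractions give a closed form: a_n = (-13/8)·3^n + (1/4)·1^n + (3/8)·(-1)^n.
At n = 7: a_7 = -3554.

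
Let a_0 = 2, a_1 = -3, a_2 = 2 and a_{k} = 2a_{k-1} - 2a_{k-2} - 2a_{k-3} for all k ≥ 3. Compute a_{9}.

-120

The ordinary generating function has denominator 1 - 2t + 2t^2 + 2t^3.
Iterating the recurrence: a_0,…,a_{9} = 2, -3, 2, 6, 14, 12, -16, -84, -160, -120.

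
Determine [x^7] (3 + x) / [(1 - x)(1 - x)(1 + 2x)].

The denominator gives the recurrence a_n = 3a_(n−2) − 2a_(n−3) for n ≥ 3; the numerator fixes a_0 = 3, a_1 = 1, a_2 = 9.
Iterating: 3, 1, 9, -3, 25, -27, 81, -131, so a_7 = -131.

-131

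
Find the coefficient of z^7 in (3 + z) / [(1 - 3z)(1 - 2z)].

Partial fractions give a closed form: a_n = (10)·3^n + (-7)·2^n.
At n = 7: a_7 = 20974.

20974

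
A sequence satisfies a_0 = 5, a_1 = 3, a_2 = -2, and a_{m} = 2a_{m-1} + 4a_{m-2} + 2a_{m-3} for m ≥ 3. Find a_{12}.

The ordinary generating function has denominator 1 - 2q - 4q^2 - 2q^3.
Iterating the recurrence: a_0,…,a_{12} = 5, 3, -2, 18, 34, 136, 444, 1500, 5048, 16984, 57160, 192352, 647312.

647312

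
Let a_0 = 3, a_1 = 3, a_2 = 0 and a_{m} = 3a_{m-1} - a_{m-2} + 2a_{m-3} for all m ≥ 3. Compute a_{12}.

68937

The ordinary generating function has denominator 1 - 3z + z^2 - 2z^3.
Iterating the recurrence: a_0,…,a_{12} = 3, 3, 0, 3, 15, 42, 117, 339, 984, 2847, 8235, 23826, 68937.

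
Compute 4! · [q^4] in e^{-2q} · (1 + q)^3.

The EGF product rule gives c_4 = Σ_{k_1+k_2=4} C(4; k_1,k_2) · ∏ g_i(k_i), where e^{-2q} gives (-2)^k; (1+q)^3 gives the falling factorial (3)_k.
g_1(k) for k = 0…4: 1, -2, 4, -8, 16.
g_2(k) for k = 0…4: 1, 3, 6, 6, 0.
c_4 = Σ_k C(4,k)·g_1(k)·g_2(4−k) = 4·(-2)·6 + 6·4·6 + 4·(-8)·3 + 1·16·1 = −48 + 144 − 96 + 16 = 16.

16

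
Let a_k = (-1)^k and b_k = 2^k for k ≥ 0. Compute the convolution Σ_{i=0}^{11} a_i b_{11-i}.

The convolution is the x^11 coefficient of A(x)B(x).
Σ = 1·2048 − 1·1024 + 1·512 − 1·256 + 1·128 − 1·64 + 1·32 − 1·16 + 1·8 − 1·4 + 1·2 − 1·1 = 1365.

1365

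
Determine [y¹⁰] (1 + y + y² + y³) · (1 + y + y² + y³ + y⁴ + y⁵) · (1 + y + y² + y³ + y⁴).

(1 + y + y² + y³) has coefficients 1,1,1,1 for degrees 0…3.
(1 + y + y² + y³ + y⁴ + y⁵) has coefficients 1,1,1,1,1,1,0,0,0,0,0 for degrees 0…10.
Finally multiplying by (1 + y + y² + y³ + y⁴), the product of all factors after the first has coefficients 1,2,3,4,5,5,4,3,2,1,0 for degrees 0…10.
[y¹⁰] = 1·0 + 1·1 + 1·2 + 1·3 = 6.

6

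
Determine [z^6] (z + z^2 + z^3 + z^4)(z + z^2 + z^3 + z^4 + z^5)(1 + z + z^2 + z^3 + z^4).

14

(z + z^2 + z^3 + z^4) has coefficients 0,1,1,1,1 for degrees 0…4.
(z + z^2 + z^3 + z^4 + z^5) has coefficients 0,1,1,1,1,1,0 for degrees 0…6.
Finally multiplying by (1 + z + z^2 + z^3 + z^4), the product of all factors after the first has coefficients 0,1,2,3,4,5,4 for degrees 0…6.
[z^6] = 1·5 + 1·4 + 1·3 + 1·2 = 14.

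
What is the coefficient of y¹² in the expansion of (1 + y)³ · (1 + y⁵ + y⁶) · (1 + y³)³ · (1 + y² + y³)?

(1 + y)³ has coefficients 1,3,3,1 for degrees 0…3.
(1 + y⁵ + y⁶) has coefficients 1,0,0,0,0,1,1,0,0,0,0,0,0 for degrees 0…12.
Multiplying by (1 + y³)³ gives running coefficients 1,0,0,3,0,1,4,0,3,4,0,3,3 for degrees 0…12.
Finally multiplying by (1 + y² + y³), the product of all factors after the first has coefficients 1,0,1,4,0,4,7,1,8,8,3,10,7 for degrees 0…12.
[y¹²] = 1·7 + 3·10 + 3·3 + 1·8 = 54.

54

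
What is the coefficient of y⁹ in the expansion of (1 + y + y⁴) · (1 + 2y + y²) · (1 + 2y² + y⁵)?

1

(1 + y + y⁴) has coefficients 1,1,0,0,1 for degrees 0…4.
(1 + 2y + y²) has coefficients 1,2,1,0,0,0,0,0,0,0 for degrees 0…9.
Finally multiplying by (1 + 2y² + y⁵), the product of all factors after the first has coefficients 1,2,3,4,2,1,2,1,0,0 for degrees 0…9.
[y⁹] = 1·0 + 1·0 + 1·1 = 1.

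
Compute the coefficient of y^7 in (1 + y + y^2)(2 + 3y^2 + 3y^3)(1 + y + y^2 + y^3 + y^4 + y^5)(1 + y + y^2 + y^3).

(1 + y + y^2) has coefficients 1,1,1 for degrees 0…2.
(2 + 3y^2 + 3y^3) has coefficients 2,0,3,3,0,0,0,0 for degrees 0…7.
Multiplying by (1 + y + y^2 + y^3 + y^4 + y^5) gives running coefficients 2,2,5,8,8,8,6,6 for degrees 0…7.
Finally multiplying by (1 + y + y^2 + y^3), the product of all factors after the first has coefficients 2,4,9,17,23,29,30,28 for degrees 0…7.
[y^7] = 1·28 + 1·30 + 1·29 = 87.

87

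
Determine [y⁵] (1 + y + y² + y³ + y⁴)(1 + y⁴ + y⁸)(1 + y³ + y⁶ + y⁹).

(1 + y + y² + y³ + y⁴) has coefficients 1,1,1,1,1 for degrees 0…4.
(1 + y⁴ + y⁸) has coefficients 1,0,0,0,1,0 for degrees 0…5.
Finally multiplying by (1 + y³ + y⁶ + y⁹), the product of all factors after the first has coefficients 1,0,0,1,1,0 for degrees 0…5.
[y⁵] = 1·0 + 1·1 + 1·1 + 1·0 + 1·0 = 2.

2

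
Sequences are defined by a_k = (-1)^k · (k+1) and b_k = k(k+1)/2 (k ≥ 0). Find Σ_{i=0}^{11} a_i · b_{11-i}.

Write out a_i and b_{11-i} for i = 0,…,11 and sum the products.
Σ = 1·66 − 2·55 + 3·45 − 4·36 + 5·28 − 6·21 + 7·15 − 8·10 + 9·6 − 10·3 + 11·1 − 12·0 = 21.

21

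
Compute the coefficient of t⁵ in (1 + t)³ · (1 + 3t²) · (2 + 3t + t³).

(1 + t)³ has coefficients 1,3,3,1 for degrees 0…3.
(1 + 3t²) has coefficients 1,0,3,0,0,0 for degrees 0…5.
Finally multiplying by (2 + 3t + t³), the product of all factors after the first has coefficients 2,3,6,10,0,3 for degrees 0…5.
[t⁵] = 1·3 + 3·0 + 3·10 + 1·6 = 39.

39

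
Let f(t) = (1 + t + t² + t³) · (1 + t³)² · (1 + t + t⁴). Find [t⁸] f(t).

4

(1 + t + t² + t³) has coefficients 1,1,1,1 for degrees 0…3.
(1 + t³)² has coefficients 1,0,0,2,0,0,1,0,0 for degrees 0…8.
Finally multiplying by (1 + t + t⁴), the product of all factors after the first has coefficients 1,1,0,2,3,0,1,3,0 for degrees 0…8.
[t⁸] = 1·0 + 1·3 + 1·1 + 1·0 = 4.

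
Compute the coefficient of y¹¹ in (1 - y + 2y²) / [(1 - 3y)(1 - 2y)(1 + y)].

351563

The denominator gives the recurrence a_n = 4a_(n−1) − a_(n−2) − 6a_(n−3) for n ≥ 3; the numerator fixes a_0 = 1, a_1 = 3, a_2 = 13.
Iterating: 1, 3, 13, 43, 141, 443, 1373, 4203, 12781, 38683, 116733, 351563, so a_11 = 351563.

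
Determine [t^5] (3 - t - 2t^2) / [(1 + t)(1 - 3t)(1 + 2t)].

Partial fractions give a closed form: a_n = (-1/2)·(-1)^n + (11/10)·3^n + (12/5)·(-2)^n.
At n = 5: a_5 = 191.

191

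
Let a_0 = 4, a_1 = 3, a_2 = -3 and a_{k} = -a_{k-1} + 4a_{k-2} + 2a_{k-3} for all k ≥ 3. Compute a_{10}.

-6289

The ordinary generating function has denominator 1 + x - 4x^2 - 2x^3.
Iterating the recurrence: a_0,…,a_{10} = 4, 3, -3, 23, -29, 115, -185, 587, -1097, 3075, -6289.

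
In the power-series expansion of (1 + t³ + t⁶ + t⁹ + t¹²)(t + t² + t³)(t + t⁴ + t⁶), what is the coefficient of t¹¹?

(1 + t³ + t⁶ + t⁹ + t¹²) has coefficients 1,0,0,1,0,0,1,0,0,1,0,0 for degrees 0…11.
(t + t² + t³) has coefficients 0,1,1,1,0,0,0,0,0,0,0,0 for degrees 0…11.
Finally multiplying by (t + t⁴ + t⁶), the product of all factors after the first has coefficients 0,0,1,1,1,1,1,2,1,1,0,0 for degrees 0…11.
[t¹¹] = 1·0 + 1·1 + 1·1 + 1·1 = 3.

3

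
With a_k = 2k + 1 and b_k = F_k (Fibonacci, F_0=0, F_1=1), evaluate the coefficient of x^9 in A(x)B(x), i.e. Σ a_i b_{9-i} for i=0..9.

This is [x^9] in the product of the two ordinary generating functions.
Σ = 1·34 + 3·21 + 5·13 + 7·8 + 9·5 + 11·3 + 13·2 + 15·1 + 17·1 + 19·0 = 354.

354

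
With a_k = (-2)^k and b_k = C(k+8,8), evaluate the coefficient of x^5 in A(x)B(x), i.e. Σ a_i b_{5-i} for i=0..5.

The convolution is the x^5 coefficient of A(x)B(x).
Σ = 1·1287 − 2·495 + 4·165 − 8·45 + 16·9 − 32·1 = 709.

709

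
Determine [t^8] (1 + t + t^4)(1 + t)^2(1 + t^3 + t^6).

5

(1 + t + t^4) has coefficients 1,1,0,0,1 for degrees 0…4.
(1 + t)^2 has coefficients 1,2,1,0,0,0,0,0,0 for degrees 0…8.
Finally multiplying by (1 + t^3 + t^6), the product of all factors after the first has coefficients 1,2,1,1,2,1,1,2,1 for degrees 0…8.
[t^8] = 1·1 + 1·2 + 1·2 = 5.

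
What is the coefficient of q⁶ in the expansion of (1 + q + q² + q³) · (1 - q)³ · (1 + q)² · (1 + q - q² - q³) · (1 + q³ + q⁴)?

-4

(1 + q + q² + q³) has coefficients 1,1,1,1 for degrees 0…3.
(1 - q)³ has coefficients 1,-3,3,-1,0,0,0 for degrees 0…6.
Multiplying by (1 + q)² gives running coefficients 1,-1,-2,2,1,-1,0 for degrees 0…6.
Multiplying by (1 + q - q² - q³) gives running coefficients 1,0,-4,0,6,0,-4 for degrees 0…6.
Finally multiplying by (1 + q³ + q⁴), the product of all factors after the first has coefficients 1,0,-4,1,7,-4,-8 for degrees 0…6.
[q⁶] = 1·(-8) + 1·(-4) + 1·7 + 1·1 = -4.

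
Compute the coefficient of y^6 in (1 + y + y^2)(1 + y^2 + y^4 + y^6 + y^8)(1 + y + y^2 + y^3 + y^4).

8

(1 + y + y^2) has coefficients 1,1,1 for degrees 0…2.
(1 + y^2 + y^4 + y^6 + y^8) has coefficients 1,0,1,0,1,0,1 for degrees 0…6.
Finally multiplying by (1 + y + y^2 + y^3 + y^4), the product of all factors after the first has coefficients 1,1,2,2,3,2,3 for degrees 0…6.
[y^6] = 1·3 + 1·2 + 1·3 = 8.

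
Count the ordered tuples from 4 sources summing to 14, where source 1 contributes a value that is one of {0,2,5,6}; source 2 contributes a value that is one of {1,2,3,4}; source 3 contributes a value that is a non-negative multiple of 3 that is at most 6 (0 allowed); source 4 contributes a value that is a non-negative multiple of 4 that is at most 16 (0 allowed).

The generating function for the choices is (1 + z² + z⁵ + z⁶)·(z + z² + z³ + z⁴)·(1 + z³ + z⁶)·(1 + z⁴ + z⁸ + z¹² + z¹⁶); the count is [z¹⁴].
(1 + z² + z⁵ + z⁶) has coefficients 1,0,1,0,0,1,1 for degrees 0…6.
(z + z² + z³ + z⁴) has coefficients 0,1,1,1,1,0,0,0,0,0,0,0,0,0,0 for degrees 0…14.
Multiplying by (1 + z³ + z⁶) gives running coefficients 0,1,1,1,2,1,1,2,1,1,1,0,0,0,0 for degrees 0…14.
Finally multiplying by (1 + z⁴ + z⁸ + z¹² + z¹⁶), the product of all factors after the first has coefficients 0,1,1,1,2,2,2,3,3,3,3,3,3,3,3 for degrees 0…14.
[z¹⁴] = 1·3 + 1·3 + 1·3 + 1·3 = 12.

12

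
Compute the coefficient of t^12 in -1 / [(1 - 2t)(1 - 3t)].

The denominator gives the recurrence a_n = 5a_(n−1) − 6a_(n−2) for n ≥ 2; the numerator fixes a_0 = -1, a_1 = -5.
Iterating: -1, -5, -19, -65, -211, -665, -2059, -6305, -19171, -58025, -175099, -527345, -1586131, so a_12 = -1586131.

-1586131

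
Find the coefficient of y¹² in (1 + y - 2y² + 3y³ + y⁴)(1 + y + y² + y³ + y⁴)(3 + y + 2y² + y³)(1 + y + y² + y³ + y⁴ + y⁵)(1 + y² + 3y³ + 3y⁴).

(1 + y - 2y² + 3y³ + y⁴) has coefficients 1,1,-2,3,1 for degrees 0…4.
(1 + y + y² + y³ + y⁴) has coefficients 1,1,1,1,1,0,0,0,0,0,0,0,0 for degrees 0…12.
Multiplying by (3 + y + 2y² + y³) gives running coefficients 3,4,6,7,7,4,3,1,0,0,0,0,0 for degrees 0…12.
Multiplying by (1 + y + y² + y³ + y⁴ + y⁵) gives running coefficients 3,7,13,20,27,31,31,28,22,15,8,4,1 for degrees 0…12.
Finally multiplying by (1 + y² + 3y³ + 3y⁴), the product of all factors after the first has coefficients 3,7,16,36,70,111,157,200,227,229,207,169,120 for degrees 0…12.
[y¹²] = 1·120 + 1·169 − 2·207 + 3·229 + 1·227 = 789.

789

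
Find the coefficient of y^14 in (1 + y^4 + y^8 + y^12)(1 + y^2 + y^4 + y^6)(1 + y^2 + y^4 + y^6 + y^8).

10

(1 + y^4 + y^8 + y^12) has coefficients 1,0,0,0,1,0,0,0,1,0,0,0,1 for degrees 0…12.
(1 + y^2 + y^4 + y^6) has coefficients 1,0,1,0,1,0,1,0,0,0,0,0,0,0,0 for degrees 0…14.
Finally multiplying by (1 + y^2 + y^4 + y^6 + y^8), the product of all factors after the first has coefficients 1,0,2,0,3,0,4,0,4,0,3,0,2,0,1 for degrees 0…14.
[y^14] = 1·1 + 1·3 + 1·4 + 1·2 = 10.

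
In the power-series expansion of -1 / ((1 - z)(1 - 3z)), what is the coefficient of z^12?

-797161

Partial fractions give a closed form: a_n = (1/2)·1^n + (-3/2)·3^n.
At n = 12: a_12 = -797161.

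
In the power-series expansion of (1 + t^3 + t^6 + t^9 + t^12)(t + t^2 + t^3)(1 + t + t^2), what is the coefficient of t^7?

3

(1 + t^3 + t^6 + t^9 + t^12) has coefficients 1,0,0,1,0,0,1,0 for degrees 0…7.
(t + t^2 + t^3) has coefficients 0,1,1,1,0,0,0,0 for degrees 0…7.
Finally multiplying by (1 + t + t^2), the product of all factors after the first has coefficients 0,1,2,3,2,1,0,0 for degrees 0…7.
[t^7] = 1·0 + 1·2 + 1·1 = 3.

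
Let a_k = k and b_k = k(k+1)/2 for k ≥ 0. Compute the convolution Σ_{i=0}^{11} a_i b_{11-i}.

715

This is [x^11] in the product of the two ordinary generating functions.
Σ = 0·66 + 1·55 + 2·45 + 3·36 + 4·28 + 5·21 + 6·15 + 7·10 + 8·6 + 9·3 + 10·1 + 11·0 = 715.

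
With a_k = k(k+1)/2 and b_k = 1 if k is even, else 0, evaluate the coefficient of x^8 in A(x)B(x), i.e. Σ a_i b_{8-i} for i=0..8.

70

The convolution is the x^8 coefficient of A(x)B(x).
Σ = 0·1 + 1·0 + 3·1 + 6·0 + 10·1 + 15·0 + 21·1 + 28·0 + 36·1 = 70.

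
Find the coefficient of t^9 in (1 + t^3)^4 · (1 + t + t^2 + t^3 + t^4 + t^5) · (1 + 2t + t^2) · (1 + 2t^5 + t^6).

(1 + t^3)^4 has coefficients 1,0,0,4,0,0,6,0,0,4 for degrees 0…9.
(1 + t + t^2 + t^3 + t^4 + t^5) has coefficients 1,1,1,1,1,1,0,0,0,0 for degrees 0…9.
Multiplying by (1 + 2t + t^2) gives running coefficients 1,3,4,4,4,4,3,1,0,0 for degrees 0…9.
Finally multiplying by (1 + 2t^5 + t^6), the product of all factors after the first has coefficients 1,3,4,4,4,6,10,12,12,12 for degrees 0…9.
[t^9] = 1·12 + 4·10 + 6·4 + 4·1 = 80.

80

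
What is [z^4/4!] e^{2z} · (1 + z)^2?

128

The EGF product rule gives c_4 = Σ_{k_1+k_2=4} C(4; k_1,k_2) · ∏ g_i(k_i), where e^{2z} gives (2)^k; (1+z)^2 gives the falling factorial (2)_k.
g_1(k) for k = 0…4: 1, 2, 4, 8, 16.
g_2(k) for k = 0…4: 1, 2, 2, 0, 0.
c_4 = Σ_k C(4,k)·g_1(k)·g_2(4−k) = 6·4·2 + 4·8·2 + 1·16·1 = 48 + 64 + 16 = 128.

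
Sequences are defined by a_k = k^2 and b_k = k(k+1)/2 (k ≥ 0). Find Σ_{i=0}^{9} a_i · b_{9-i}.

1254

This is [x^9] in the product of the two ordinary generating functions.
Σ = 0·45 + 1·36 + 4·28 + 9·21 + 16·15 + 25·10 + 36·6 + 49·3 + 64·1 + 81·0 = 1254.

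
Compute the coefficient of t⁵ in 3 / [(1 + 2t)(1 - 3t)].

Partial fractions give a closed form: a_n = (6/5)·(-2)^n + (9/5)·3^n.
At n = 5: a_5 = 399.

399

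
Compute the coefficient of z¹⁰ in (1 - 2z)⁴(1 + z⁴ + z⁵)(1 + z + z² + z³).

(1 - 2z)⁴ has coefficients 1,-8,24,-32,16 for degrees 0…4.
(1 + z⁴ + z⁵) has coefficients 1,0,0,0,1,1,0,0,0,0,0 for degrees 0…10.
Finally multiplying by (1 + z + z² + z³), the product of all factors after the first has coefficients 1,1,1,1,1,2,2,2,1,0,0 for degrees 0…10.
[z¹⁰] = 1·0 − 8·0 + 24·1 − 32·2 + 16·2 = -8.

-8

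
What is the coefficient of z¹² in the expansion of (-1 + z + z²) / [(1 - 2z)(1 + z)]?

The denominator gives the recurrence a_n = a_(n−1) + 2a_(n−2) for n ≥ 3; the numerator fixes a_0 = -1, a_1 = 0, a_2 = -1.
Iterating: -1, 0, -1, -1, -3, -5, -11, -21, -43, -85, -171, -341, -683, so a_12 = -683.

-683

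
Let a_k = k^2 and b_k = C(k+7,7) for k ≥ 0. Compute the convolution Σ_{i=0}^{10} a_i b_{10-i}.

136136

This is [x^10] in the product of the two ordinary generating functions.
Σ = 0·19448 + 1·11440 + 4·6435 + 9·3432 + 16·1716 + 25·792 + 36·330 + 49·120 + 64·36 + 81·8 + 100·1 = 136136.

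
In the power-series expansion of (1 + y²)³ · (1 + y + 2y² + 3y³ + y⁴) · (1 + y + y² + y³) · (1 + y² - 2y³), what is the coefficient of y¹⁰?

-28

(1 + y²)³ has coefficients 1,0,3,0,3,0,1 for degrees 0…6.
(1 + y + 2y² + 3y³ + y⁴) has coefficients 1,1,2,3,1,0,0,0,0,0,0 for degrees 0…10.
Multiplying by (1 + y + y² + y³) gives running coefficients 1,2,4,7,7,6,4,1,0,0,0 for degrees 0…10.
Finally multiplying by (1 + y² - 2y³), the product of all factors after the first has coefficients 1,2,5,7,7,5,-3,-7,-8,-7,-2 for degrees 0…10.
[y¹⁰] = 1·(-2) + 3·(-8) + 3·(-3) + 1·7 = -28.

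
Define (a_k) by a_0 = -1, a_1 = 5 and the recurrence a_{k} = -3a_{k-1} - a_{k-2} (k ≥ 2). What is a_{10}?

-31241

The ordinary generating function has denominator 1 + 3q + q^2.
Iterating the recurrence: a_0,…,a_{10} = -1, 5, -14, 37, -97, 254, -665, 1741, -4558, 11933, -31241.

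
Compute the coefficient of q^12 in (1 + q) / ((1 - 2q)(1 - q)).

12286

Partial fractions give a closed form: a_n = (3)·2^n + (-2)·1^n.
At n = 12: a_12 = 12286.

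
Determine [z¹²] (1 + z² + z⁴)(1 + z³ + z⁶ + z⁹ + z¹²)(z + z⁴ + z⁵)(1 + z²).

6

(1 + z² + z⁴) has coefficients 1,0,1,0,1 for degrees 0…4.
(1 + z³ + z⁶ + z⁹ + z¹²) has coefficients 1,0,0,1,0,0,1,0,0,1,0,0,1 for degrees 0…12.
Multiplying by (z + z⁴ + z⁵) gives running coefficients 0,1,0,0,2,1,0,2,1,0,2,1,0 for degrees 0…12.
Finally multiplying by (1 + z²), the product of all factors after the first has coefficients 0,1,0,1,2,1,2,3,1,2,3,1,2 for degrees 0…12.
[z¹²] = 1·2 + 1·3 + 1·1 = 6.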